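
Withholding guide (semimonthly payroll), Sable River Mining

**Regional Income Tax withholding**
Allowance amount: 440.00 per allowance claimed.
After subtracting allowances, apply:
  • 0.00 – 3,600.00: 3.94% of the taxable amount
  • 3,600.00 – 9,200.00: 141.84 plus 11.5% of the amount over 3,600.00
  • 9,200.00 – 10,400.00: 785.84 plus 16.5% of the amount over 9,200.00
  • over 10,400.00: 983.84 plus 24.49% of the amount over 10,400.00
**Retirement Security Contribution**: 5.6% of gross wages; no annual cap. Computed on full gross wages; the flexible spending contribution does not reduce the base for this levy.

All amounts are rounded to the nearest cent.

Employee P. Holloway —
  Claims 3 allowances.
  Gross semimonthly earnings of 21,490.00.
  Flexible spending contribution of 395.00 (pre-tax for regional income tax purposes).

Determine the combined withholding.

Regional Income Tax: taxable = 21,490.00 − 395.00 − 3×440.00 = 19,775.00
  983.84 + 24.49% × (19,775.00 − 10,400.00) = 983.84 + 24.49% × 9,375.00 = 3,279.78
Retirement Security Contribution: 5.6% × 21,490.00 = 1,203.44
Total: 3,279.78 + 1,203.44 = 4,483.22

4,483.22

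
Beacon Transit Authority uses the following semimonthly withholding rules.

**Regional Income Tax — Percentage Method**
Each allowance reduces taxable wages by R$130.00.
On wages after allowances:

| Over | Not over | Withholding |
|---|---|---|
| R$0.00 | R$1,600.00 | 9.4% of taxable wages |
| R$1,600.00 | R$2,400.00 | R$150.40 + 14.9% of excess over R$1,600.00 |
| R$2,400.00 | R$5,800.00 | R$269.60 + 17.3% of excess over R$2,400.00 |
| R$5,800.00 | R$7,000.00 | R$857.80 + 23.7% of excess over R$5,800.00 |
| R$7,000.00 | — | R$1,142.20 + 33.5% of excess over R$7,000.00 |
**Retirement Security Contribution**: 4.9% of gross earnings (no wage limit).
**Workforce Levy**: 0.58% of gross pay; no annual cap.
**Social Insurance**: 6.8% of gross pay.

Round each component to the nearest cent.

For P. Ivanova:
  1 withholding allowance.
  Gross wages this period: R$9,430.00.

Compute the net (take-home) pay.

Regional Income Tax: taxable = R$9,430.00 − 1×R$130.00 = R$9,300.00
  R$1,142.20 + 33.5% × (R$9,300.00 − R$7,000.00) = R$1,142.20 + 33.5% × R$2,300.00 = R$1,912.70
Retirement Security Contribution: 4.9% × R$9,430.00 = R$462.07
Workforce Levy: 0.58% × R$9,430.00 = R$54.69
Social Insurance: 6.8% × R$9,430.00 = R$641.24
Total withheld: R$1,912.70 + R$462.07 + R$54.69 + R$641.24 = R$3,070.70
Net pay: R$9,430.00 − R$3,070.70 = R$6,359.30

R$6,359.30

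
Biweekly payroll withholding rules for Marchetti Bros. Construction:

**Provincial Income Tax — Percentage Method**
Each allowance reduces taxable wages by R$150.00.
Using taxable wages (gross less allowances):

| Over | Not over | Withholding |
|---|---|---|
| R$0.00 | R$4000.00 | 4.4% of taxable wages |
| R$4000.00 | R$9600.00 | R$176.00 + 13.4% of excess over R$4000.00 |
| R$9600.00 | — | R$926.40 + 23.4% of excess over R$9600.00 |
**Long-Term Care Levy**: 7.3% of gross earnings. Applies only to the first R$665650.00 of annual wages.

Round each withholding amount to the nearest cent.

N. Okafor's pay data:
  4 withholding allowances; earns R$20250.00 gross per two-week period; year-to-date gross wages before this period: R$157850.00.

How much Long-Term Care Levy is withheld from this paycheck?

Long-Term Care Levy: 7.3% × R$20250.00 = R$1478.25

R$1478.25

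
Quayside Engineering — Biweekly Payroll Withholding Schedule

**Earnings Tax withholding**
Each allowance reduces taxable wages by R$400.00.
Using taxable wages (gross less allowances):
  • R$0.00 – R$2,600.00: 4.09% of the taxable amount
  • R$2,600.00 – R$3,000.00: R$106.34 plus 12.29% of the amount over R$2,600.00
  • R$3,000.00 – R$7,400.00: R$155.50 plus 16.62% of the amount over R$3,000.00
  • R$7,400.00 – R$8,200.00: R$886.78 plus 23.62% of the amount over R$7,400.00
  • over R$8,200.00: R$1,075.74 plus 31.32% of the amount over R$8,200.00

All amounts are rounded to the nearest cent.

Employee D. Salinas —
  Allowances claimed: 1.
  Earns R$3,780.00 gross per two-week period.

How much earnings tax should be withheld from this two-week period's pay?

R$218.66

Earnings Tax: taxable = R$3,780.00 − 1×R$400.00 = R$3,380.00
  R$155.50 + 16.62% × (R$3,380.00 − R$3,000.00) = R$155.50 + 16.62% × R$380.00 = R$218.66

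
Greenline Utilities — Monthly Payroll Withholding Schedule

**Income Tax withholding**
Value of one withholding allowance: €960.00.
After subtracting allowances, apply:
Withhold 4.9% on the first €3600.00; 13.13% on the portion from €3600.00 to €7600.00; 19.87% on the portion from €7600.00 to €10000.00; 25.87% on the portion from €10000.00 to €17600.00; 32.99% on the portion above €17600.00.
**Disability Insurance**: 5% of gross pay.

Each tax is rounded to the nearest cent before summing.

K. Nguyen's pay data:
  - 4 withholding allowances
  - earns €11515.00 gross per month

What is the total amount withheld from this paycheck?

Income Tax: taxable = €11515.00 − 4×€960.00 = €7675.00
  €701.60 + 19.87% × (€7675.00 − €7600.00) = €701.60 + 19.87% × €75.00 = €716.50
Disability Insurance: 5% × €11515.00 = €575.75
Total: €716.50 + €575.75 = €1292.25

€1292.25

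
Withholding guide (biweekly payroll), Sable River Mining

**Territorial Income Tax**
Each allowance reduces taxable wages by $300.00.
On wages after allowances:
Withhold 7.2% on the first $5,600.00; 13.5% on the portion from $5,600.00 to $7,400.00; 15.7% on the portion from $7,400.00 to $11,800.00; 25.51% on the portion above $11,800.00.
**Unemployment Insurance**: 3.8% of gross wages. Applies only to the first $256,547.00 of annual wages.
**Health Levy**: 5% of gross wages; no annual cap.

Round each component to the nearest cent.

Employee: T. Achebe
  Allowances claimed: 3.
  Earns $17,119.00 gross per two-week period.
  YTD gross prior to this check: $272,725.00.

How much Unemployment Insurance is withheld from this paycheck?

$0.00

Unemployment Insurance: YTD $272,725.00 ≥ cap $256,547.00 → $0.00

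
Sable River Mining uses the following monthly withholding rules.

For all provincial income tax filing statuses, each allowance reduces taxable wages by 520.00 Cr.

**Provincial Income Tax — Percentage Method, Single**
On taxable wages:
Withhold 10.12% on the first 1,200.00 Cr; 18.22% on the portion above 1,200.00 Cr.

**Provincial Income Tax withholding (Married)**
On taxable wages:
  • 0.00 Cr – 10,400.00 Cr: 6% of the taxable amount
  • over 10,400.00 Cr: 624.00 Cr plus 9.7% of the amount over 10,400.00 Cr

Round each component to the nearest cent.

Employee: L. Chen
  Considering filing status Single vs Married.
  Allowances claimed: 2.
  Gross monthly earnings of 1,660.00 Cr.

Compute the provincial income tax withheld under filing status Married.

Provincial Income Tax (Married): taxable = 1,660.00 Cr − 2×520.00 Cr = 620.00 Cr
  6% × 620.00 Cr = 37.20 Cr

37.20 Cr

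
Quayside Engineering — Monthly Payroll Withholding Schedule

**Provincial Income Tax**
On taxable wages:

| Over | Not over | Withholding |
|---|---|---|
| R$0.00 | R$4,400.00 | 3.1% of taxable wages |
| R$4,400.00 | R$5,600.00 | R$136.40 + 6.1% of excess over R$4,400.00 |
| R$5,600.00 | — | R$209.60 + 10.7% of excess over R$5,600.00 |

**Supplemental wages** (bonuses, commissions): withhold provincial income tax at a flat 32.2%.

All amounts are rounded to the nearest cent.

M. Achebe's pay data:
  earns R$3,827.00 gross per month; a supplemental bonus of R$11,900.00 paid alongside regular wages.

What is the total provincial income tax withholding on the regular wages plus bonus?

R$3,950.44

Provincial Income Tax: taxable = R$3,827.00
  3.1% × R$3,827.00 = R$118.64
Supplemental (32.2% flat on bonus): 32.2% × R$11,900.00 = R$3,831.80
Total provincial income tax: R$118.64 + R$3,831.80 = R$3,950.44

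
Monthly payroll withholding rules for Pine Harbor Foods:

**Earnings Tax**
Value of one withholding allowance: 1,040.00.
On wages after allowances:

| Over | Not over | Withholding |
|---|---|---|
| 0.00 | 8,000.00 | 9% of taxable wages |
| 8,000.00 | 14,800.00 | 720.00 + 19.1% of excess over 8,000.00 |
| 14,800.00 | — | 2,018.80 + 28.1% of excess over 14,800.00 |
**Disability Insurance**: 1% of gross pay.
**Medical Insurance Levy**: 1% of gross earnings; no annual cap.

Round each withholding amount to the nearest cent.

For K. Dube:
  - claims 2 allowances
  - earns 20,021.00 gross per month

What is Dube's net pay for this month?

16,719.16

Earnings Tax: taxable = 20,021.00 − 2×1,040.00 = 17,941.00
  2,018.80 + 28.1% × (17,941.00 − 14,800.00) = 2,018.80 + 28.1% × 3,141.00 = 2,901.42
Disability Insurance: 1% × 20,021.00 = 200.21
Medical Insurance Levy: 1% × 20,021.00 = 200.21
Total withheld: 2,901.42 + 200.21 + 200.21 = 3,301.84
Net pay: 20,021.00 − 3,301.84 = 16,719.16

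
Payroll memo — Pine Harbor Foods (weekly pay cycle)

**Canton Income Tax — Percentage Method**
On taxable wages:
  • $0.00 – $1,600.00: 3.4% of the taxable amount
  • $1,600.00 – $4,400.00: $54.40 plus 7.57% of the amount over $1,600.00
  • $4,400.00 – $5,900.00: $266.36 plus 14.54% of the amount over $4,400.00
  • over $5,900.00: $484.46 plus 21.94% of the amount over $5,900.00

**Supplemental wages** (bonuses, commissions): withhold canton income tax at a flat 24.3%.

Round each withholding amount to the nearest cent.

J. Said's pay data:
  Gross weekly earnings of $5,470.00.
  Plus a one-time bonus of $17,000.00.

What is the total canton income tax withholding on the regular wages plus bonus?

Canton Income Tax: taxable = $5,470.00
  $266.36 + 14.54% × ($5,470.00 − $4,400.00) = $266.36 + 14.54% × $1,070.00 = $421.94
Supplemental (24.3% flat on bonus): 24.3% × $17,000.00 = $4,131.00
Total canton income tax: $421.94 + $4,131.00 = $4,552.94

$4,552.94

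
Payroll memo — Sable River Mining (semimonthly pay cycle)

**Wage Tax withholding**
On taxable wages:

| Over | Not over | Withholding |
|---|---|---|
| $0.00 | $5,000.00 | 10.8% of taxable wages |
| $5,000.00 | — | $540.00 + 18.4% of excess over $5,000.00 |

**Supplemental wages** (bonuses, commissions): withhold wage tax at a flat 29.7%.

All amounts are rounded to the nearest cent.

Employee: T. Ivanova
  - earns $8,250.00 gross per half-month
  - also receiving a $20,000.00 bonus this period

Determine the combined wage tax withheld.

Wage Tax: taxable = $8,250.00
  $540.00 + 18.4% × ($8,250.00 − $5,000.00) = $540.00 + 18.4% × $3,250.00 = $1,138.00
Supplemental (29.7% flat on bonus): 29.7% × $20,000.00 = $5,940.00
Total wage tax: $1,138.00 + $5,940.00 = $7,078.00

$7,078.00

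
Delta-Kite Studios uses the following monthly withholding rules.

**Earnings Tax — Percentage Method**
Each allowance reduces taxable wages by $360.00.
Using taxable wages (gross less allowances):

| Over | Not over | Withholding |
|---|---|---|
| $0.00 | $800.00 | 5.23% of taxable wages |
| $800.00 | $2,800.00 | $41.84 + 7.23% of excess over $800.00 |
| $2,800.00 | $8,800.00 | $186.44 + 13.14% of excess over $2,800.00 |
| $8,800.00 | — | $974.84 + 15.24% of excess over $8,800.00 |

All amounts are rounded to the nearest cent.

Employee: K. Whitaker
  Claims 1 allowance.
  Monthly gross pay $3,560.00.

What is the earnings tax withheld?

$239.00

Earnings Tax: taxable = $3,560.00 − 1×$360.00 = $3,200.00
  $186.44 + 13.14% × ($3,200.00 − $2,800.00) = $186.44 + 13.14% × $400.00 = $239.00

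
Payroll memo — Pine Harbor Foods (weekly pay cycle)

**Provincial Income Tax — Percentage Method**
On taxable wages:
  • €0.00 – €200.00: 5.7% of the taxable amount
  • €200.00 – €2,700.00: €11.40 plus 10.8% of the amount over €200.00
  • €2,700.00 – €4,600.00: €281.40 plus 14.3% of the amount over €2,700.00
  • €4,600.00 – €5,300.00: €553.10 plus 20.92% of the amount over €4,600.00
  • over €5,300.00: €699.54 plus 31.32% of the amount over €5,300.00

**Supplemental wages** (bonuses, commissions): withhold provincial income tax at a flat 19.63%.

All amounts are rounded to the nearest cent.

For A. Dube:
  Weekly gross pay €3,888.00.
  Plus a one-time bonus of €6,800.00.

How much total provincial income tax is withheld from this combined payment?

Provincial Income Tax: taxable = €3,888.00
  €281.40 + 14.3% × (€3,888.00 − €2,700.00) = €281.40 + 14.3% × €1,188.00 = €451.28
Supplemental (19.63% flat on bonus): 19.63% × €6,800.00 = €1,334.84
Total provincial income tax: €451.28 + €1,334.84 = €1,786.12

€1,786.12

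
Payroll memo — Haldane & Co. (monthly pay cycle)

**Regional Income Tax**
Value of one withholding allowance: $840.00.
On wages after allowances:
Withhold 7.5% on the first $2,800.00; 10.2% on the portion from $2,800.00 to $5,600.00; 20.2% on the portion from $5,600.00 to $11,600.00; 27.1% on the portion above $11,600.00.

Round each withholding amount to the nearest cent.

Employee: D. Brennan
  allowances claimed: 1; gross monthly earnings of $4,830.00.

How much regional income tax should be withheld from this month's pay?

Regional Income Tax: taxable = $4,830.00 − 1×$840.00 = $3,990.00
  $210.00 + 10.2% × ($3,990.00 − $2,800.00) = $210.00 + 10.2% × $1,190.00 = $331.38

$331.38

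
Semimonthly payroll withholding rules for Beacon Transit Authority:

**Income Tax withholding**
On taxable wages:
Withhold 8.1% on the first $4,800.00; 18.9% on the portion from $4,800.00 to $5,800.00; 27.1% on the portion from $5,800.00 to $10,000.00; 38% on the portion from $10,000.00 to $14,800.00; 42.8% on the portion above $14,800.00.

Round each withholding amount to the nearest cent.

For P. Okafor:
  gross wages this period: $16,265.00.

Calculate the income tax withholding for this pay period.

$4,167.02

Income Tax: taxable = $16,265.00
  $3,540.00 + 42.8% × ($16,265.00 − $14,800.00) = $3,540.00 + 42.8% × $1,465.00 = $4,167.02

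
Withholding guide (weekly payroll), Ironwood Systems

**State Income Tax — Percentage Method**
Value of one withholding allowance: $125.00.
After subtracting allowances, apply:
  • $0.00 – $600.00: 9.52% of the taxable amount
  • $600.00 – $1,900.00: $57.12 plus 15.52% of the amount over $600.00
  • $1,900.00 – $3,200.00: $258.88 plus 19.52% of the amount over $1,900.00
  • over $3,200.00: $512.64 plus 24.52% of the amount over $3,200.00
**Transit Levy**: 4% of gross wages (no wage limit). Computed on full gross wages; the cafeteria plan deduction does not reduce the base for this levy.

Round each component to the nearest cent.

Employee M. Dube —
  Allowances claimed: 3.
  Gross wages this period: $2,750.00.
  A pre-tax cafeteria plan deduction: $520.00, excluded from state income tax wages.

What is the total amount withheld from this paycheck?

State Income Tax: taxable = $2,750.00 − $520.00 − 3×$125.00 = $1,855.00
  $57.12 + 15.52% × ($1,855.00 − $600.00) = $57.12 + 15.52% × $1,255.00 = $251.90
Transit Levy: 4% × $2,750.00 = $110.00
Total: $251.90 + $110.00 = $361.90

$361.90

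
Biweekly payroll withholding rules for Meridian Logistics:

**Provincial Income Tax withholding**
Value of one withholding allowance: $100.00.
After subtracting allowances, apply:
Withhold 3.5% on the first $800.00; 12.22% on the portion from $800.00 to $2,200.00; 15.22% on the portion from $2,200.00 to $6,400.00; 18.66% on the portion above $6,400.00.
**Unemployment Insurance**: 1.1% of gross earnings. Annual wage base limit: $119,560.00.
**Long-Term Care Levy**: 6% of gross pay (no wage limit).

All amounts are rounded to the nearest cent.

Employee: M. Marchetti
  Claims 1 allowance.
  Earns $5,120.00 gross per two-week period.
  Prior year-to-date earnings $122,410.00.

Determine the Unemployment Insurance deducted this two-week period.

Unemployment Insurance: YTD $122,410.00 ≥ cap $119,560.00 → $0.00

$0.00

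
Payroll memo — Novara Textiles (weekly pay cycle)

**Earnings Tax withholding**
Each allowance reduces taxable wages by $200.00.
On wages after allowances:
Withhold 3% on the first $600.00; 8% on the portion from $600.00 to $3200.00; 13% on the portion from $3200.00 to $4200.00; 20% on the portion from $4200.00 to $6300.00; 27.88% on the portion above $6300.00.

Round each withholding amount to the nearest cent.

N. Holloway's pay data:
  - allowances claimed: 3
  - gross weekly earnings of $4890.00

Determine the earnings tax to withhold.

Earnings Tax: taxable = $4890.00 − 3×$200.00 = $4290.00
  $356.00 + 20% × ($4290.00 − $4200.00) = $356.00 + 20% × $90.00 = $374.00

$374.00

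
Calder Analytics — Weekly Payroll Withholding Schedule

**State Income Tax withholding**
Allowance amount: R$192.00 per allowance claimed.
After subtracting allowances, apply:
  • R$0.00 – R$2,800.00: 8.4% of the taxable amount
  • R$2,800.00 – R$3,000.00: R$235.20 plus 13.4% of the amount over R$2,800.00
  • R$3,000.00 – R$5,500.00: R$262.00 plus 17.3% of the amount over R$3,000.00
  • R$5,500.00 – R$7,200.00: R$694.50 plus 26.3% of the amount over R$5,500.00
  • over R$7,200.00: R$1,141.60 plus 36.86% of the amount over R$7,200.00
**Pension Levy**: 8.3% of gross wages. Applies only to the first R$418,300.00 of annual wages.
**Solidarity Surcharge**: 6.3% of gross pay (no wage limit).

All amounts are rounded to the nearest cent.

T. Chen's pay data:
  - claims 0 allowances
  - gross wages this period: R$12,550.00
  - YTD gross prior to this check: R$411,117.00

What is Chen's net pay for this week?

R$8,049.55

State Income Tax: taxable = R$12,550.00
  R$1,141.60 + 36.86% × (R$12,550.00 − R$7,200.00) = R$1,141.60 + 36.86% × R$5,350.00 = R$3,113.61
Pension Levy: cap R$418,300.00 − YTD R$411,117.00 = R$7,183.00 subject; 8.3% × R$7,183.00 = R$596.19
Solidarity Surcharge: 6.3% × R$12,550.00 = R$790.65
Total withheld: R$3,113.61 + R$596.19 + R$790.65 = R$4,500.45
Net pay: R$12,550.00 − R$4,500.45 = R$8,049.55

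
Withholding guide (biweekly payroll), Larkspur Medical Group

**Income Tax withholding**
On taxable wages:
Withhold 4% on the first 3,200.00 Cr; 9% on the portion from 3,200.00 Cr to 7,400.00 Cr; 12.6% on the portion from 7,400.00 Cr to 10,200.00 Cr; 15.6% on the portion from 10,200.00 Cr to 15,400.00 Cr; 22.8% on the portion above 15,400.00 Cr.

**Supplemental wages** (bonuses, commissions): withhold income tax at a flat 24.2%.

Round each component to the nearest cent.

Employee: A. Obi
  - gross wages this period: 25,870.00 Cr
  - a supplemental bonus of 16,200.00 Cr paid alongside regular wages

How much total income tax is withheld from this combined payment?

Income Tax: taxable = 25,870.00 Cr
  1,670.00 Cr + 22.8% × (25,870.00 Cr − 15,400.00 Cr) = 1,670.00 Cr + 22.8% × 10,470.00 Cr = 4,057.16 Cr
Supplemental (24.2% flat on bonus): 24.2% × 16,200.00 Cr = 3,920.40 Cr
Total income tax: 4,057.16 Cr + 3,920.40 Cr = 7,977.56 Cr

7,977.56 Cr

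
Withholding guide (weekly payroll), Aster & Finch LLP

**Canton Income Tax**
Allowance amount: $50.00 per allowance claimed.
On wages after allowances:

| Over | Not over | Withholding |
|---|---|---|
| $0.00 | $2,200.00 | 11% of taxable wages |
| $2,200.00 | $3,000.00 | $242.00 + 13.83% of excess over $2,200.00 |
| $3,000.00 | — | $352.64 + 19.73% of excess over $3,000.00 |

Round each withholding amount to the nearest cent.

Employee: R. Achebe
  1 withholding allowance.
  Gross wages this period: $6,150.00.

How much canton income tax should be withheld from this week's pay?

Canton Income Tax: taxable = $6,150.00 − 1×$50.00 = $6,100.00
  $352.64 + 19.73% × ($6,100.00 − $3,000.00) = $352.64 + 19.73% × $3,100.00 = $964.27

$964.27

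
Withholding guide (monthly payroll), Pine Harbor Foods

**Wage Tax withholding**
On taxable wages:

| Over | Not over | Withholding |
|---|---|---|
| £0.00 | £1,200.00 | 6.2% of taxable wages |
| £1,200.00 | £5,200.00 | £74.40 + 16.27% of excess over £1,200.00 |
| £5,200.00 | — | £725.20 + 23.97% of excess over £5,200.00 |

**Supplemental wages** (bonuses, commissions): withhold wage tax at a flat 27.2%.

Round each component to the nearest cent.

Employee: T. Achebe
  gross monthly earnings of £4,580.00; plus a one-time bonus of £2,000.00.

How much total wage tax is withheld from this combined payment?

Wage Tax: taxable = £4,580.00
  £74.40 + 16.27% × (£4,580.00 − £1,200.00) = £74.40 + 16.27% × £3,380.00 = £624.33
Supplemental (27.2% flat on bonus): 27.2% × £2,000.00 = £544.00
Total wage tax: £624.33 + £544.00 = £1,168.33

£1,168.33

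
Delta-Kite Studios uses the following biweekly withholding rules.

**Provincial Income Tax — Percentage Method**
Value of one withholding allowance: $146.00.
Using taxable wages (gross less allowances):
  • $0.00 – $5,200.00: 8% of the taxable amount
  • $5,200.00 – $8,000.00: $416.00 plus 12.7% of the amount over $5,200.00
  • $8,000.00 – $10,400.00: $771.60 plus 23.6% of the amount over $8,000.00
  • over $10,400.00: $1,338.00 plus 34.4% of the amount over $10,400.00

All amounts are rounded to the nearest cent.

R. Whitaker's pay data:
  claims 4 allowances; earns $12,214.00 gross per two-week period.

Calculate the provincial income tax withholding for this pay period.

$1,761.12

Provincial Income Tax: taxable = $12,214.00 − 4×$146.00 = $11,630.00
  $1,338.00 + 34.4% × ($11,630.00 − $10,400.00) = $1,338.00 + 34.4% × $1,230.00 = $1,761.12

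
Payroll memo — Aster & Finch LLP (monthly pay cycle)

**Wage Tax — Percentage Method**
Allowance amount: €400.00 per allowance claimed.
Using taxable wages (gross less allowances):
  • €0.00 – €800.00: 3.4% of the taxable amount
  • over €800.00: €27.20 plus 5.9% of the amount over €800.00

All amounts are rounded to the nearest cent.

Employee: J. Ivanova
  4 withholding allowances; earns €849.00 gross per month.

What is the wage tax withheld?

Wage Tax: taxable = €849.00 − 4×€400.00 = €-751.00
  Taxable ≤ 0 → €0.00

€0.00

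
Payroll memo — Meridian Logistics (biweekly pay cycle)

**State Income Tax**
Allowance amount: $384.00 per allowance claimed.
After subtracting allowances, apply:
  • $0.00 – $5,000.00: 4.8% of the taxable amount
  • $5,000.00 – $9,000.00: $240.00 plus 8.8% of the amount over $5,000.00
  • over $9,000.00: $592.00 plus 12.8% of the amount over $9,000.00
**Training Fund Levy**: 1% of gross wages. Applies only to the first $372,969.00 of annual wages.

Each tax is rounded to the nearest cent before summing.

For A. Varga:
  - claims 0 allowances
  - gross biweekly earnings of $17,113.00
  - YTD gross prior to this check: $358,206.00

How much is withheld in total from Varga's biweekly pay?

$1,778.09

State Income Tax: taxable = $17,113.00
  $592.00 + 12.8% × ($17,113.00 − $9,000.00) = $592.00 + 12.8% × $8,113.00 = $1,630.46
Training Fund Levy: cap $372,969.00 − YTD $358,206.00 = $14,763.00 subject; 1% × $14,763.00 = $147.63
Total: $1,630.46 + $147.63 = $1,778.09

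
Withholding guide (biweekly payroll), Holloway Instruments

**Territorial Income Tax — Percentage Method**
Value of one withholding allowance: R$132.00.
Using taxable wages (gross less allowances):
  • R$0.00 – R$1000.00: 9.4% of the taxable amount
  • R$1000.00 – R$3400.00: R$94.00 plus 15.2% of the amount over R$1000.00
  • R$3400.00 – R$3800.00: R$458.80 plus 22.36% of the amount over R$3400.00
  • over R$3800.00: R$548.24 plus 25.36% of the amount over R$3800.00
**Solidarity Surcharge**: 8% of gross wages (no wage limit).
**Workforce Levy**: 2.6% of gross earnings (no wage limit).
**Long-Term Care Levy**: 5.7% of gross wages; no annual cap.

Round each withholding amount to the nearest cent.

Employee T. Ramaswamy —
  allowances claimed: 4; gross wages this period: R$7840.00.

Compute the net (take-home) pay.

Territorial Income Tax: taxable = R$7840.00 − 4×R$132.00 = R$7312.00
  R$548.24 + 25.36% × (R$7312.00 − R$3800.00) = R$548.24 + 25.36% × R$3512.00 = R$1438.88
Solidarity Surcharge: 8% × R$7840.00 = R$627.20
Workforce Levy: 2.6% × R$7840.00 = R$203.84
Long-Term Care Levy: 5.7% × R$7840.00 = R$446.88
Total withheld: R$1438.88 + R$627.20 + R$203.84 + R$446.88 = R$2716.80
Net pay: R$7840.00 − R$2716.80 = R$5123.20

R$5123.20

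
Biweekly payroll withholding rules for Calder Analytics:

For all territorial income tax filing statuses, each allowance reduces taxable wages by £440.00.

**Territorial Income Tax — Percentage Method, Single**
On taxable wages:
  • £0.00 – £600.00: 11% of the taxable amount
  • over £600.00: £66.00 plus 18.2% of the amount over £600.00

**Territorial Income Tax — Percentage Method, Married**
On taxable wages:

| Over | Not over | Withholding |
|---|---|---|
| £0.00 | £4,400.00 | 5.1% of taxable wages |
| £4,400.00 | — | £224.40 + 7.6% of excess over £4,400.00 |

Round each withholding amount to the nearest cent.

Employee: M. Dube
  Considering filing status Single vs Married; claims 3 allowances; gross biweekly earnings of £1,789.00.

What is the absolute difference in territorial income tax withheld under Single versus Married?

£27.67

Territorial Income Tax (Single): taxable = £1,789.00 − 3×£440.00 = £469.00
  11% × £469.00 = £51.59
Territorial Income Tax (Married): taxable = £1,789.00 − 3×£440.00 = £469.00
  5.1% × £469.00 = £23.92
Difference: |£51.59 − £23.92| = £27.67 (higher under Single)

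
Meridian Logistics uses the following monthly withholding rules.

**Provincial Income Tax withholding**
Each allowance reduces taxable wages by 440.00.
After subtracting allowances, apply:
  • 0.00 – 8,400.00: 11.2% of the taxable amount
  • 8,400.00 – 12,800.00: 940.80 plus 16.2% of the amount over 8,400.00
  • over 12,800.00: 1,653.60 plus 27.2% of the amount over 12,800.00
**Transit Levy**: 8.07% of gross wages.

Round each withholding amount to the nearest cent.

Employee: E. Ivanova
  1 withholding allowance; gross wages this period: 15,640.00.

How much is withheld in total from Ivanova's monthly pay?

Provincial Income Tax: taxable = 15,640.00 − 1×440.00 = 15,200.00
  1,653.60 + 27.2% × (15,200.00 − 12,800.00) = 1,653.60 + 27.2% × 2,400.00 = 2,306.40
Transit Levy: 8.07% × 15,640.00 = 1,262.15
Total: 2,306.40 + 1,262.15 = 3,568.55

3,568.55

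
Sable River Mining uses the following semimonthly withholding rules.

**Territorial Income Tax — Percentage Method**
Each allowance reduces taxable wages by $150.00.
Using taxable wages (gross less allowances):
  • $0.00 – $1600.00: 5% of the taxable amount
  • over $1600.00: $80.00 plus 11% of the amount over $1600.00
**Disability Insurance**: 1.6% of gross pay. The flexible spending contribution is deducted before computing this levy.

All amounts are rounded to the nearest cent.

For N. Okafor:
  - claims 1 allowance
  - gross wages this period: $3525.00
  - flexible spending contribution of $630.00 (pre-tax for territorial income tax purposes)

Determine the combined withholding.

Territorial Income Tax: taxable = $3525.00 − $630.00 − 1×$150.00 = $2745.00
  $80.00 + 11% × ($2745.00 − $1600.00) = $80.00 + 11% × $1145.00 = $205.95
Disability Insurance: 1.6% × $2895.00 = $46.32
Total: $205.95 + $46.32 = $252.27

$252.27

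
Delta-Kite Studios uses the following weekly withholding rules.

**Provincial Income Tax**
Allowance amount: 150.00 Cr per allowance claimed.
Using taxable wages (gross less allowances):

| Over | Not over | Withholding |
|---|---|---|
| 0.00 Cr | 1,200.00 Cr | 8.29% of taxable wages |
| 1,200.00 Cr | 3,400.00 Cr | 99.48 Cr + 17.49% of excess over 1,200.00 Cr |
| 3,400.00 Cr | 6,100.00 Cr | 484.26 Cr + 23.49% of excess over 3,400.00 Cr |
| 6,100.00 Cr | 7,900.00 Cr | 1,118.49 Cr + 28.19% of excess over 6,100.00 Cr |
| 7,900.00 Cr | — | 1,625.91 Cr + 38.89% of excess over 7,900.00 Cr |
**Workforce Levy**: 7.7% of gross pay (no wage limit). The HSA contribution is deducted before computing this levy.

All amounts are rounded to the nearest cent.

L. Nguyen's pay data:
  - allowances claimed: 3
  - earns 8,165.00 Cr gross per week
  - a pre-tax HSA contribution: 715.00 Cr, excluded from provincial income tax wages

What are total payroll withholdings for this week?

1,945.85 Cr

Provincial Income Tax: taxable = 8,165.00 Cr − 715.00 Cr − 3×150.00 Cr = 7,000.00 Cr
  1,118.49 Cr + 28.19% × (7,000.00 Cr − 6,100.00 Cr) = 1,118.49 Cr + 28.19% × 900.00 Cr = 1,372.20 Cr
Workforce Levy: 7.7% × 7,450.00 Cr = 573.65 Cr
Total: 1,372.20 Cr + 573.65 Cr = 1,945.85 Cr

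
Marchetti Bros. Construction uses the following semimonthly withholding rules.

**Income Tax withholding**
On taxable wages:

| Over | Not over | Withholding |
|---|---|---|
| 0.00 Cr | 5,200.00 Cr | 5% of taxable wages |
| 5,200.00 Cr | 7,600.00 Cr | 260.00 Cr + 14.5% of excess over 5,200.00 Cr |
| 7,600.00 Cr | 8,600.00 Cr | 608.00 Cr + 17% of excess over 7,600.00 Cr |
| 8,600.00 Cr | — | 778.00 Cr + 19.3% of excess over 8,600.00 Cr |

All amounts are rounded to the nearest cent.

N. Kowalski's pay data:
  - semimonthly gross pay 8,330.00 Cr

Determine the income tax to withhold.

Income Tax: taxable = 8,330.00 Cr
  608.00 Cr + 17% × (8,330.00 Cr − 7,600.00 Cr) = 608.00 Cr + 17% × 730.00 Cr = 732.10 Cr

732.10 Cr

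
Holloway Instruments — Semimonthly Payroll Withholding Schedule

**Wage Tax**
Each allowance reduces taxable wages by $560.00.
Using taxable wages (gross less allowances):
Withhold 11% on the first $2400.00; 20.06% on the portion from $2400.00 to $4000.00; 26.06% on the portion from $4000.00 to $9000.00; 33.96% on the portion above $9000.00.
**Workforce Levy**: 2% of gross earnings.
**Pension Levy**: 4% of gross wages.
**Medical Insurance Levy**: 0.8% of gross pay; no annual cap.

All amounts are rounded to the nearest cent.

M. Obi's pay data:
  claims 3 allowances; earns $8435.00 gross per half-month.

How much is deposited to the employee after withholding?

$6558.51

Wage Tax: taxable = $8435.00 − 3×$560.00 = $6755.00
  $584.96 + 26.06% × ($6755.00 − $4000.00) = $584.96 + 26.06% × $2755.00 = $1302.91
Workforce Levy: 2% × $8435.00 = $168.70
Pension Levy: 4% × $8435.00 = $337.40
Medical Insurance Levy: 0.8% × $8435.00 = $67.48
Total withheld: $1302.91 + $168.70 + $337.40 + $67.48 = $1876.49
Net pay: $8435.00 − $1876.49 = $6558.51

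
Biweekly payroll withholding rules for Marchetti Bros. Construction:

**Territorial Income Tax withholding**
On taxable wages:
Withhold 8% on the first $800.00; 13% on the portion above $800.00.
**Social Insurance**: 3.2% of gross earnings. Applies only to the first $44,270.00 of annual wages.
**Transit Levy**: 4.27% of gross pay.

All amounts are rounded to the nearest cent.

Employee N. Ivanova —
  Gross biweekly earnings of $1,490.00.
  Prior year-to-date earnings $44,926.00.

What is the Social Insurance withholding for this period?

Social Insurance: YTD $44,926.00 ≥ cap $44,270.00 → $0.00

$0.00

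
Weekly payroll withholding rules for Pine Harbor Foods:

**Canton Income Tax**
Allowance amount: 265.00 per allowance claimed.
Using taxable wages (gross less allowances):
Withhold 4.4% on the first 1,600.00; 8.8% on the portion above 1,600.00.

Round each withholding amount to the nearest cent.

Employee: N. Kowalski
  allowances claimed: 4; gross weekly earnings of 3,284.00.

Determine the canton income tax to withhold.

125.31

Canton Income Tax: taxable = 3,284.00 − 4×265.00 = 2,224.00
  70.40 + 8.8% × (2,224.00 − 1,600.00) = 70.40 + 8.8% × 624.00 = 125.31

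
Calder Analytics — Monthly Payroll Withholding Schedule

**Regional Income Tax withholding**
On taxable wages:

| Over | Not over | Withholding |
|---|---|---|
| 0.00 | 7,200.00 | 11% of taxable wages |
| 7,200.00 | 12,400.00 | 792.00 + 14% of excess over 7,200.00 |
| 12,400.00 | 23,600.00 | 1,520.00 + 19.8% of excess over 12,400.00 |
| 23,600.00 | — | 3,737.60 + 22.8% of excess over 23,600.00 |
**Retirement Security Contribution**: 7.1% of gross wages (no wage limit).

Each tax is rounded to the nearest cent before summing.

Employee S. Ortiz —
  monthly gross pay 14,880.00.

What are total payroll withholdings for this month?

Regional Income Tax: taxable = 14,880.00
  1,520.00 + 19.8% × (14,880.00 − 12,400.00) = 1,520.00 + 19.8% × 2,480.00 = 2,011.04
Retirement Security Contribution: 7.1% × 14,880.00 = 1,056.48
Total: 2,011.04 + 1,056.48 = 3,067.52

3,067.52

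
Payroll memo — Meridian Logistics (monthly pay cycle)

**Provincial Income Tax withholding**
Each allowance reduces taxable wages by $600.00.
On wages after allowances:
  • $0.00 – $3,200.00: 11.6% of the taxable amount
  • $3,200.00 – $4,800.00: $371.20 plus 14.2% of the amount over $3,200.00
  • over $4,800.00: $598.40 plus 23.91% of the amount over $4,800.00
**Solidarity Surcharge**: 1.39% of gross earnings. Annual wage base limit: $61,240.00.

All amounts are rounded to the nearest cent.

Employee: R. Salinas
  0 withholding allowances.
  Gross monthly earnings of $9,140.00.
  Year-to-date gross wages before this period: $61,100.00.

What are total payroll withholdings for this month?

$1,638.04

Provincial Income Tax: taxable = $9,140.00
  $598.40 + 23.91% × ($9,140.00 − $4,800.00) = $598.40 + 23.91% × $4,340.00 = $1,636.09
Solidarity Surcharge: cap $61,240.00 − YTD $61,100.00 = $140.00 subject; 1.39% × $140.00 = $1.95
Total: $1,636.09 + $1.95 = $1,638.04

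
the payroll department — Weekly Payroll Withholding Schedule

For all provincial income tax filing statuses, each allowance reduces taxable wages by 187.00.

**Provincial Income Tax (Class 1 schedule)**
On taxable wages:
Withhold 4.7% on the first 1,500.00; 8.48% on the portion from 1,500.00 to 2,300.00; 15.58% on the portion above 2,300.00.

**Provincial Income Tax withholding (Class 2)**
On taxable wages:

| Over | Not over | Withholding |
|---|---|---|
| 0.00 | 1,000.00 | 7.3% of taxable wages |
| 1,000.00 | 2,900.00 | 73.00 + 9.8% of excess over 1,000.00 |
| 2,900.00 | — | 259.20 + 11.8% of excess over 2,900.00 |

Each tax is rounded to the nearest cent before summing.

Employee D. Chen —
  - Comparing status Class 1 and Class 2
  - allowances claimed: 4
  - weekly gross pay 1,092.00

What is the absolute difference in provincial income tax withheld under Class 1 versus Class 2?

8.94

Provincial Income Tax (Class 1): taxable = 1,092.00 − 4×187.00 = 344.00
  4.7% × 344.00 = 16.17
Provincial Income Tax (Class 2): taxable = 1,092.00 − 4×187.00 = 344.00
  7.3% × 344.00 = 25.11
Difference: |16.17 − 25.11| = 8.94 (higher under Class 2)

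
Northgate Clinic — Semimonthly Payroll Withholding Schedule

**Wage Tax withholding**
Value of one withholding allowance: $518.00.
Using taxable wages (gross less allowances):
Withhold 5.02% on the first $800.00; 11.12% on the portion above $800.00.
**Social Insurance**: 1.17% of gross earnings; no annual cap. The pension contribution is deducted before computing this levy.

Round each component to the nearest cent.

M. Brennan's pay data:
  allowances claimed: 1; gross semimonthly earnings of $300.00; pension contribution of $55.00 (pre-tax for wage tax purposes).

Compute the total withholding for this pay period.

$2.87

Wage Tax: taxable = $300.00 − $55.00 − 1×$518.00 = $-273.00
  Taxable ≤ 0 → $0.00
Social Insurance: 1.17% × $245.00 = $2.87
Total: $0.00 + $2.87 = $2.87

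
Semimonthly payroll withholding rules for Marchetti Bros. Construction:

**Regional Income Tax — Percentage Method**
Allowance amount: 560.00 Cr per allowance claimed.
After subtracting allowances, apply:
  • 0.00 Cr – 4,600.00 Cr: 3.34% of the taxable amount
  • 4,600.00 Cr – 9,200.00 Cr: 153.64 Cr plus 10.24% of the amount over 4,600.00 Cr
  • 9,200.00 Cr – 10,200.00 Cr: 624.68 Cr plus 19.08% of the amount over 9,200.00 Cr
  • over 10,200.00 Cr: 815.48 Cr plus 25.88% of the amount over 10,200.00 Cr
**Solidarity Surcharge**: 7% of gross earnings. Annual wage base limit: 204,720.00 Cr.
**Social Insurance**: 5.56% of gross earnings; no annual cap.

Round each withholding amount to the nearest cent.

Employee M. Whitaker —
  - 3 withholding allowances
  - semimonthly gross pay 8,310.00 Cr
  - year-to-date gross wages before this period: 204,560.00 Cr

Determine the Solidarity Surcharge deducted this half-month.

Solidarity Surcharge: cap 204,720.00 Cr − YTD 204,560.00 Cr = 160.00 Cr subject; 7% × 160.00 Cr = 11.20 Cr

11.20 Cr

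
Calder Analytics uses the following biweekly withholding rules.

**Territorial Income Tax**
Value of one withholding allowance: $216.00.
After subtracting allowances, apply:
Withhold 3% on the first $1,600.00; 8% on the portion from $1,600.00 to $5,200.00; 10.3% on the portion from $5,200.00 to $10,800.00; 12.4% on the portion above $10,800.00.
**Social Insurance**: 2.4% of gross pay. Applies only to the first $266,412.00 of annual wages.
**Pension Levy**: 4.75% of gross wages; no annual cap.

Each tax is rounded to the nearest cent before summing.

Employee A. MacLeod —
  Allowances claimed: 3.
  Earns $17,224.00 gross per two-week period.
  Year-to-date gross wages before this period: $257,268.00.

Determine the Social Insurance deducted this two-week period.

$219.46

Social Insurance: cap $266,412.00 − YTD $257,268.00 = $9,144.00 subject; 2.4% × $9,144.00 = $219.46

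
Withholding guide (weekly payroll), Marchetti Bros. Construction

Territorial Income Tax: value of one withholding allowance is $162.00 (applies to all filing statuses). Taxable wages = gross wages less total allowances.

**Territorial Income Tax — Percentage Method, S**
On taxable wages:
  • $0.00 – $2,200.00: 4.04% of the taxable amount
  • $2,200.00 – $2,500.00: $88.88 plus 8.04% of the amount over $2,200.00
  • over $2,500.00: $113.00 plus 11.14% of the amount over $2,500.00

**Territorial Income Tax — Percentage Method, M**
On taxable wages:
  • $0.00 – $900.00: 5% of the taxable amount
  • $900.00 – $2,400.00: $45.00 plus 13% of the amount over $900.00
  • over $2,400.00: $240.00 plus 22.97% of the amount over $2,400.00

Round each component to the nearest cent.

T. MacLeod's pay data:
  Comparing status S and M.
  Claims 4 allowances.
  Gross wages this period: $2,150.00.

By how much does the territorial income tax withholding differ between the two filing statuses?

Territorial Income Tax (S): taxable = $2,150.00 − 4×$162.00 = $1,502.00
  4.04% × $1,502.00 = $60.68
Territorial Income Tax (M): taxable = $2,150.00 − 4×$162.00 = $1,502.00
  $45.00 + 13% × ($1,502.00 − $900.00) = $45.00 + 13% × $602.00 = $123.26
Difference: |$60.68 − $123.26| = $62.58 (higher under M)

$62.58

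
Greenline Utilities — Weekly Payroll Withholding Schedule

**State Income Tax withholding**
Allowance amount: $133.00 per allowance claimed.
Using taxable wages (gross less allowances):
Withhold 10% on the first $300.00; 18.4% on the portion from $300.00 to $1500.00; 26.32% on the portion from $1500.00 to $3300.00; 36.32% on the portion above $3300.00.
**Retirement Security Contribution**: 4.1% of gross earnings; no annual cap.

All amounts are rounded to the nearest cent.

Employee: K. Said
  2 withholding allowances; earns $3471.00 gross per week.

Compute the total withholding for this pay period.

$841.87

State Income Tax: taxable = $3471.00 − 2×$133.00 = $3205.00
  $250.80 + 26.32% × ($3205.00 − $1500.00) = $250.80 + 26.32% × $1705.00 = $699.56
Retirement Security Contribution: 4.1% × $3471.00 = $142.31
Total: $699.56 + $142.31 = $841.87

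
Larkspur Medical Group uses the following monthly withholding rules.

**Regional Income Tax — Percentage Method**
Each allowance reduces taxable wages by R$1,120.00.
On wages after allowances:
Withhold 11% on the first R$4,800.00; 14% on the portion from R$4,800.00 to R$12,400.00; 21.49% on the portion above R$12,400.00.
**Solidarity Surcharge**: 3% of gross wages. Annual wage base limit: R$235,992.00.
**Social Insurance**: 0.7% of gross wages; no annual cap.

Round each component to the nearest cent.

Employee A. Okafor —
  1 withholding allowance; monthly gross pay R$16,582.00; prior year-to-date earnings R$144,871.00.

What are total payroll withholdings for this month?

Regional Income Tax: taxable = R$16,582.00 − 1×R$1,120.00 = R$15,462.00
  R$1,592.00 + 21.49% × (R$15,462.00 − R$12,400.00) = R$1,592.00 + 21.49% × R$3,062.00 = R$2,250.02
Solidarity Surcharge: 3% × R$16,582.00 = R$497.46
Social Insurance: 0.7% × R$16,582.00 = R$116.07
Total: R$2,250.02 + R$497.46 + R$116.07 = R$2,863.55

R$2,863.55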